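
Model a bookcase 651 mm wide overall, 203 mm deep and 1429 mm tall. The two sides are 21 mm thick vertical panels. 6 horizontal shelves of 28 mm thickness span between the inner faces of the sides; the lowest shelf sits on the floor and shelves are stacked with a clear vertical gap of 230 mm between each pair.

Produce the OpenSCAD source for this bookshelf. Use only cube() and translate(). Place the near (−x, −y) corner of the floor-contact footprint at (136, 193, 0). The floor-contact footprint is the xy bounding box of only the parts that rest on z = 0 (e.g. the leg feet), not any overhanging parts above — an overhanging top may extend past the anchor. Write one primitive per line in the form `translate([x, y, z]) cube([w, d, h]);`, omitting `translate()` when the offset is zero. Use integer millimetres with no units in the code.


translate([136, 193, 0]) cube([21, 203, 1429]);
translate([766, 193, 0]) cube([21, 203, 1429]);
translate([157, 193, 0]) cube([609, 203, 28]);
translate([157, 193, 258]) cube([609, 203, 28]);
translate([157, 193, 516]) cube([609, 203, 28]);
translate([157, 193, 774]) cube([609, 203, 28]);
translate([157, 193, 1032]) cube([609, 203, 28]);
translate([157, 193, 1290]) cube([609, 203, 28]);


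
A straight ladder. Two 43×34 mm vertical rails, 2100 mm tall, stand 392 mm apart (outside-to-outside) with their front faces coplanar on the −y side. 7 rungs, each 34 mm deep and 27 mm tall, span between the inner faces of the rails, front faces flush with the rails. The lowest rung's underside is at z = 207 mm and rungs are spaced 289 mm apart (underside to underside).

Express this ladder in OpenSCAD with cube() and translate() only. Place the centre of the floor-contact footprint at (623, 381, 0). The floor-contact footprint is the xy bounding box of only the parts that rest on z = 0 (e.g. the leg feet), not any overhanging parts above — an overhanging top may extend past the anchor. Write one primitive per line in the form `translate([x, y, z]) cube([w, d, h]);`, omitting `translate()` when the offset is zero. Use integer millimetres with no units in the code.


// rung span = 392 - 2*43 = 306
// rung[k] z = 207 + k*289
translate([427, 364, 0]) cube([43, 34, 2100]);
translate([776, 364, 0]) cube([43, 34, 2100]);
translate([470, 364, 207]) cube([306, 34, 27]);
translate([470, 364, 496]) cube([306, 34, 27]);
translate([470, 364, 785]) cube([306, 34, 27]);
translate([470, 364, 1074]) cube([306, 34, 27]);
translate([470, 364, 1363]) cube([306, 34, 27]);
translate([470, 364, 1652]) cube([306, 34, 27]);
translate([470, 364, 1941]) cube([306, 34, 27]);


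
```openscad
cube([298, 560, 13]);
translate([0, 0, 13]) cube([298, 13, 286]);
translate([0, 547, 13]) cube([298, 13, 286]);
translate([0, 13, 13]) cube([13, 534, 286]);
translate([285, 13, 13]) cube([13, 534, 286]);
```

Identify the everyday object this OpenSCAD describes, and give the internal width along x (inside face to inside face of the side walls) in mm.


An open box. The internal width is 272 mm.

A 298×560 base slab with four walls standing on it — an open box. The base is 298 mm wide and the walls are 13 mm thick, so the internal width is 298 − 2 × 13 = 272 mm.


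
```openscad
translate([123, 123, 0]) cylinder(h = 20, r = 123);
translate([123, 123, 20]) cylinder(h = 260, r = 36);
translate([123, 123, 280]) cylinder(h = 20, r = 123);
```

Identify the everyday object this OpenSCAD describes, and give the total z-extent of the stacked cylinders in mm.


A spool. The overall height is 300 mm.

Three coaxial cylinders, large–small–large — a spool. Two 20 mm flanges and a 260 mm core give 20 + 260 + 20 = 300 mm.


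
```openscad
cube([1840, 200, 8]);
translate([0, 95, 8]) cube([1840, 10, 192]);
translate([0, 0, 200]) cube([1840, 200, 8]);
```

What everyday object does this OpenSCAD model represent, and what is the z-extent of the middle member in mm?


An I-beam. The web height is 192 mm.

Two wide flanges with a thin centred web — an I-beam. Overall 208 mm minus two 8 mm flanges gives a web of 208 − 2·8 = 192 mm.


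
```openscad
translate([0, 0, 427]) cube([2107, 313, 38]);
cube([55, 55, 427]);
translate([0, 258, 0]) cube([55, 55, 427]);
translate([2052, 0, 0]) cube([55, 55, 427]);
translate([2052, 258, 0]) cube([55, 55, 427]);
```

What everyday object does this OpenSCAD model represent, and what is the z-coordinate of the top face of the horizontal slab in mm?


A bench. The seat-top height is 465 mm.

A long slab on four corner posts — a bench. The slab sits at z = 427 with thickness 38, so the top is 427 + 38 = 465 mm.


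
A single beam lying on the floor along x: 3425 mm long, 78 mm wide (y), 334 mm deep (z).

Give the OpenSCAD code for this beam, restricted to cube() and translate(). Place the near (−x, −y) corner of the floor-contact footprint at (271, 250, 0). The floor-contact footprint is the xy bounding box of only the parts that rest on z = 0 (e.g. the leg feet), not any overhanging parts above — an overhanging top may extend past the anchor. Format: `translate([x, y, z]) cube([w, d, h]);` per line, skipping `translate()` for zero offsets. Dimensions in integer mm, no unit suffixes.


translate([271, 250, 0]) cube([3425, 78, 334]);


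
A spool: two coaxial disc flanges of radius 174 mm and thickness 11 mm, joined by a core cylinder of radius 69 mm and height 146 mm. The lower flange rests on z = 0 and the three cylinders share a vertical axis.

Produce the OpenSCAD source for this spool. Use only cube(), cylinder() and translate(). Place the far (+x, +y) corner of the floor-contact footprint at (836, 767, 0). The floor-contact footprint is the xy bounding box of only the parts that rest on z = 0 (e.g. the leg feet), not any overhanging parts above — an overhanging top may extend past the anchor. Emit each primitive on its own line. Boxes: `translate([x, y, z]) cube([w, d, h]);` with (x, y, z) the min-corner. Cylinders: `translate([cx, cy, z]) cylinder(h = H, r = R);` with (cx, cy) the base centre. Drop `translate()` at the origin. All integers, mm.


translate([662, 593, 0]) cylinder(h = 11, r = 174);
translate([662, 593, 11]) cylinder(h = 146, r = 69);
translate([662, 593, 157]) cylinder(h = 11, r = 174);


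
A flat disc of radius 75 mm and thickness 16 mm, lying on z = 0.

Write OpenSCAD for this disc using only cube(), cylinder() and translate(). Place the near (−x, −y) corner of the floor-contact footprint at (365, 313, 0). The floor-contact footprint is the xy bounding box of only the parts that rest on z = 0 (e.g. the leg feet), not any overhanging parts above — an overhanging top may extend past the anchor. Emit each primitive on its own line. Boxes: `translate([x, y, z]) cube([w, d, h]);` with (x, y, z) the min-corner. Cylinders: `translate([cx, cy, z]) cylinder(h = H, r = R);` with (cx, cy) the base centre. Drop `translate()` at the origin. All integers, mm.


translate([440, 388, 0]) cylinder(h = 16, r = 75);


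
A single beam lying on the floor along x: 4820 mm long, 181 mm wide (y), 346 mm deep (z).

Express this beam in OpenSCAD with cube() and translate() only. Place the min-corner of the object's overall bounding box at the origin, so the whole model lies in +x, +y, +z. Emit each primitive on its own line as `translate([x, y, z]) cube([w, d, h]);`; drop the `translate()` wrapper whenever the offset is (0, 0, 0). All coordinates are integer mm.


cube([4820, 181, 346]);


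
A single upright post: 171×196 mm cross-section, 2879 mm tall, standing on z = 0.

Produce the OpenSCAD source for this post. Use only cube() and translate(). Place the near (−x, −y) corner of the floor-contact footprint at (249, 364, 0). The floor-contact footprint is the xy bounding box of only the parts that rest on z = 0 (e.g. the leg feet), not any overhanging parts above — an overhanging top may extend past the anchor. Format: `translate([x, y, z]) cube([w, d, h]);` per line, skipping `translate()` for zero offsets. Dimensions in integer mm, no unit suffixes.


translate([249, 364, 0]) cube([171, 196, 2879]);


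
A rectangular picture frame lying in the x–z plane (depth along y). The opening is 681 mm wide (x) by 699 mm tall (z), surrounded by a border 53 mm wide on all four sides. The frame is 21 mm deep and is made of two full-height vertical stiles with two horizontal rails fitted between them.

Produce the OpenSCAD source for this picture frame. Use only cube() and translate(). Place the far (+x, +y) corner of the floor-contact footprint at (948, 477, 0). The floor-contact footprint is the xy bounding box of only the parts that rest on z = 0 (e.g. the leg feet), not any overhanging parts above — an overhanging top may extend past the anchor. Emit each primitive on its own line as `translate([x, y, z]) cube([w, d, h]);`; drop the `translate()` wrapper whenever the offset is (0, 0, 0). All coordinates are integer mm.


translate([161, 456, 0]) cube([53, 21, 805]);
translate([895, 456, 0]) cube([53, 21, 805]);
translate([214, 456, 0]) cube([681, 21, 53]);
translate([214, 456, 752]) cube([681, 21, 53]);


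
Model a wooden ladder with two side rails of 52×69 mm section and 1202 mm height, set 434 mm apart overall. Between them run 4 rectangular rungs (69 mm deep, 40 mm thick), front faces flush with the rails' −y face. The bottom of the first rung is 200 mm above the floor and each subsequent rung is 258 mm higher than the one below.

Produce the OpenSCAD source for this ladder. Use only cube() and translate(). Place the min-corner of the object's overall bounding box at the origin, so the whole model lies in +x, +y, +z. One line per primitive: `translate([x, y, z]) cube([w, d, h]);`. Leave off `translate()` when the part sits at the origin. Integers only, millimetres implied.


cube([52, 69, 1202]);
translate([382, 0, 0]) cube([52, 69, 1202]);
translate([52, 0, 200]) cube([330, 69, 40]);
translate([52, 0, 458]) cube([330, 69, 40]);
translate([52, 0, 716]) cube([330, 69, 40]);
translate([52, 0, 974]) cube([330, 69, 40]);


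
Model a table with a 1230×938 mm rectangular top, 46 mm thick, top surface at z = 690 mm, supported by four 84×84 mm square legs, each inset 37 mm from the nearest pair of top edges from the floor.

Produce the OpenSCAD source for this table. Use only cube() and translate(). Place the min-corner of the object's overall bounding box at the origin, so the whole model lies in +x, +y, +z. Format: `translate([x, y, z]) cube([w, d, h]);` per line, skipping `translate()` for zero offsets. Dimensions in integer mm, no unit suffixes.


translate([0, 0, 644]) cube([1230, 938, 46]);
translate([37, 37, 0]) cube([84, 84, 644]);
translate([1109, 37, 0]) cube([84, 84, 644]);
translate([37, 817, 0]) cube([84, 84, 644]);
translate([1109, 817, 0]) cube([84, 84, 644]);


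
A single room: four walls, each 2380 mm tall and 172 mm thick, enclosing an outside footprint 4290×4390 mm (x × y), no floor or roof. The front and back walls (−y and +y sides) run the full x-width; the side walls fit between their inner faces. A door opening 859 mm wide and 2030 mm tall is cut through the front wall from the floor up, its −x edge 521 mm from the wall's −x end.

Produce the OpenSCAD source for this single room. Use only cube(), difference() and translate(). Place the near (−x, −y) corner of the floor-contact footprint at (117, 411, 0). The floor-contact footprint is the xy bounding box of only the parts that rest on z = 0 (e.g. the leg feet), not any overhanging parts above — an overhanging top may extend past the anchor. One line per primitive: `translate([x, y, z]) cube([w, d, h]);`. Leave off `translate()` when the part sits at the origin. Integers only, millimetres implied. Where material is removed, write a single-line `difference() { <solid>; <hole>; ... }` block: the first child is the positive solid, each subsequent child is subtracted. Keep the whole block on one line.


difference() { translate([117, 411, 0]) cube([4290, 172, 2380]); translate([638, 411, 0]) cube([859, 172, 2030]); }
translate([117, 4629, 0]) cube([4290, 172, 2380]);
translate([117, 583, 0]) cube([172, 4046, 2380]);
translate([4235, 583, 0]) cube([172, 4046, 2380]);


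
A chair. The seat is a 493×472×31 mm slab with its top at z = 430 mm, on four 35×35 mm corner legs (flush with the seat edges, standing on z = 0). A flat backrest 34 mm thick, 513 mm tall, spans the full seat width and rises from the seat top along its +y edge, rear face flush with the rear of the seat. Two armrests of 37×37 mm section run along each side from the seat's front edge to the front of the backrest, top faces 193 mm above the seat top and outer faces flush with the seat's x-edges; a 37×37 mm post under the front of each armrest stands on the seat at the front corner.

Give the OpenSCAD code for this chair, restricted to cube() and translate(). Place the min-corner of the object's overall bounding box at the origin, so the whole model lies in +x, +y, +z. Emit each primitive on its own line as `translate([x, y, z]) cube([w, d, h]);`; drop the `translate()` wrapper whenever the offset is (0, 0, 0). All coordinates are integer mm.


translate([0, 0, 399]) cube([493, 472, 31]);
cube([35, 35, 399]);
translate([458, 0, 0]) cube([35, 35, 399]);
translate([0, 437, 0]) cube([35, 35, 399]);
translate([458, 437, 0]) cube([35, 35, 399]);
translate([0, 438, 430]) cube([493, 34, 513]);
translate([0, 0, 586]) cube([37, 438, 37]);
translate([456, 0, 586]) cube([37, 438, 37]);
translate([0, 0, 430]) cube([37, 37, 156]);
translate([456, 0, 430]) cube([37, 37, 156]);


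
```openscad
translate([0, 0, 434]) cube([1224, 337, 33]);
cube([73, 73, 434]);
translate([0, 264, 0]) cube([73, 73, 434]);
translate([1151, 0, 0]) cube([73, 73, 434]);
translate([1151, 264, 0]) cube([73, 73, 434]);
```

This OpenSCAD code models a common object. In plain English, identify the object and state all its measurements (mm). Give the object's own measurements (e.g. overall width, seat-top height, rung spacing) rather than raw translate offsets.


A bench: a 1224×337 mm seat slab, 33 mm thick, top at z = 467 mm, on four 73×73 mm square legs flush with the seat corners and standing on z = 0.


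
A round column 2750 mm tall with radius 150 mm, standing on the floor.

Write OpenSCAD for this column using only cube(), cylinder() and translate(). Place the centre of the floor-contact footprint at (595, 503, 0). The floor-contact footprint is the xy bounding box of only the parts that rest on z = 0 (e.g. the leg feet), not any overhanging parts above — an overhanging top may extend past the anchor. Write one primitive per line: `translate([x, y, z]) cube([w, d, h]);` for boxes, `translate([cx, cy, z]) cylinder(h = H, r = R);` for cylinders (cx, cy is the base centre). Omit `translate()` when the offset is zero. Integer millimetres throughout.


translate([595, 503, 0]) cylinder(h = 2750, r = 150);


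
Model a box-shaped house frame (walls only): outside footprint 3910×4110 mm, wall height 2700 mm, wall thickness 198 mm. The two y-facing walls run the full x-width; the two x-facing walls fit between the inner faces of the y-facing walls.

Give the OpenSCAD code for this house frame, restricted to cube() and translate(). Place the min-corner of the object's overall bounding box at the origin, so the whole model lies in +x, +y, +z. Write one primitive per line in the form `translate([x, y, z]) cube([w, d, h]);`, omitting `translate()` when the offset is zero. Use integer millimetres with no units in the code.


cube([3910, 198, 2700]);
translate([0, 3912, 0]) cube([3910, 198, 2700]);
translate([0, 198, 0]) cube([198, 3714, 2700]);
translate([3712, 198, 0]) cube([198, 3714, 2700]);


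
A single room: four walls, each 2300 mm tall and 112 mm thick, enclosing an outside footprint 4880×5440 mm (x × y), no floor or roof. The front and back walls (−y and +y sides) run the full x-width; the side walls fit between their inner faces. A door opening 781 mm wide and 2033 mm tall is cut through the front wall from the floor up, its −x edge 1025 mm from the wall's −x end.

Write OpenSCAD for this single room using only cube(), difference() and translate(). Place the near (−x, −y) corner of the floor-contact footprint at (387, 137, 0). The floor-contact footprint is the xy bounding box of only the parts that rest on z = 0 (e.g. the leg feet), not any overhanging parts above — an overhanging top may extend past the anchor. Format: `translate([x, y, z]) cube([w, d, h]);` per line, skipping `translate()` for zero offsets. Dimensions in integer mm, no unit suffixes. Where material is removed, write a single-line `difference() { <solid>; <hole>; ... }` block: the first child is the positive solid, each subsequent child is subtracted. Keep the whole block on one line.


difference() { translate([387, 137, 0]) cube([4880, 112, 2300]); translate([1412, 137, 0]) cube([781, 112, 2033]); }
translate([387, 5465, 0]) cube([4880, 112, 2300]);
translate([387, 249, 0]) cube([112, 5216, 2300]);
translate([5155, 249, 0]) cube([112, 5216, 2300]);


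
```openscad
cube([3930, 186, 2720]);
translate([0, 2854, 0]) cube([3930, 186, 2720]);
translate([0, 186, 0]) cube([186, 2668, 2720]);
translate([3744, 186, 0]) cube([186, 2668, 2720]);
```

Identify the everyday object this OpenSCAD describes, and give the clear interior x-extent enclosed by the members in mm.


A house (or room) frame. The interior width is 3558 mm.

Four 2720 mm walls enclosing a rectangle with no floor or roof — a room or house frame. Outside width is 3930 mm and wall thickness is 186 mm, so the interior width is 3930 − 2 × 186 = 3558 mm.


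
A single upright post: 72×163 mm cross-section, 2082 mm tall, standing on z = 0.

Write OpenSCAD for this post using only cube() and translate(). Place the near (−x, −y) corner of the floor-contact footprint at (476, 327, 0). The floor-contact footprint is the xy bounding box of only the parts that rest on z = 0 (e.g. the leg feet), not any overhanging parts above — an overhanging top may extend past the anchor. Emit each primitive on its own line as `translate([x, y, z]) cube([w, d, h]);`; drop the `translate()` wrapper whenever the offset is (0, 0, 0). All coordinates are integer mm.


translate([476, 327, 0]) cube([72, 163, 2082]);


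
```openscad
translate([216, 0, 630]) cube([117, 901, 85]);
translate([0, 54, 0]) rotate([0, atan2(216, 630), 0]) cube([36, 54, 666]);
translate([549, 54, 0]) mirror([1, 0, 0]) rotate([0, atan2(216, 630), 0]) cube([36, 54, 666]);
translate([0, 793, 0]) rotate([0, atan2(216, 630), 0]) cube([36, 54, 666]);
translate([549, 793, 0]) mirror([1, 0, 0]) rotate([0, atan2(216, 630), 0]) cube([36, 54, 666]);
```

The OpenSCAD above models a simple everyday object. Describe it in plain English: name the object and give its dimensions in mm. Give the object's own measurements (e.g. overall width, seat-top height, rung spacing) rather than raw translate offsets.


A sawhorse. A 117×901×85 mm beam (x, y, z) sits on two A-frame leg pairs. Each pair is two raked legs of 36×54 mm section (54 mm along y) splaying symmetrically in x. Each leg rises 630 mm vertically over 216 mm of horizontal reach and is 666 mm long along its own axis. Every leg's outer bottom edge rests on the floor and its outer top edge meets a bottom edge of the beam — the left legs (tilting toward +x) meet the beam's −x bottom edge, the right legs (their mirror images, tilting toward −x) meet its +x bottom edge — so the leg tops tuck under the beam, the beam's underside is 630 mm above the floor, and the feet are 549 mm apart outside-to-outside with the beam centred between them. The two leg pairs are set in 54 mm from either end of the beam.


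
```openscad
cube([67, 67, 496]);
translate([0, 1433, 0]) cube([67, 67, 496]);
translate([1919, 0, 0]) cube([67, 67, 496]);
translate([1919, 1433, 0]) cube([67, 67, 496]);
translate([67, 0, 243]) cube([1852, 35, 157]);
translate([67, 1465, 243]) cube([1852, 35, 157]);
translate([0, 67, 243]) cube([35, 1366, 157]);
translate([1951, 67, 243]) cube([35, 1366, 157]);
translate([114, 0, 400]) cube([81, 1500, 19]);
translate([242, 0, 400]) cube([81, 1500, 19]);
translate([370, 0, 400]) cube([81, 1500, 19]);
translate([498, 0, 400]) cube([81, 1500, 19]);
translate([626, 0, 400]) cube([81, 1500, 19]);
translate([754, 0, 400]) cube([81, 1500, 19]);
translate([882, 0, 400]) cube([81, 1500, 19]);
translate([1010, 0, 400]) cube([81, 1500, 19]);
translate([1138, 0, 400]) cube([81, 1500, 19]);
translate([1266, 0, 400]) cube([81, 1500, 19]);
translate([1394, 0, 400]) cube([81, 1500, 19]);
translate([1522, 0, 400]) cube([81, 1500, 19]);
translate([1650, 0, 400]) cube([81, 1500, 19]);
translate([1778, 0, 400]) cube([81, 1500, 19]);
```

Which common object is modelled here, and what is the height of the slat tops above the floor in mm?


A bed frame. The slat-top height is 419 mm.

Four posts, four rails, and a row of slats — a bed frame. Slats sit on the rails at z = 243 + 157 = 400; with slat thickness 19, the top is 419 mm.


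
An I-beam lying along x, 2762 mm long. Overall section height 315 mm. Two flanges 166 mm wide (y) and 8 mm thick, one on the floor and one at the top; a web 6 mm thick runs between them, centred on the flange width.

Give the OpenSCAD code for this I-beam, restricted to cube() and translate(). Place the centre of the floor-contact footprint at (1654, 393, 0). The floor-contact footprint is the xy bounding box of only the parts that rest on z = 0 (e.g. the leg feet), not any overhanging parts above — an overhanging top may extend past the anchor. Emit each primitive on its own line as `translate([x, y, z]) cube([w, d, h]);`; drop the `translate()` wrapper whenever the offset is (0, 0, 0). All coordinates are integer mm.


translate([273, 310, 0]) cube([2762, 166, 8]);
translate([273, 390, 8]) cube([2762, 6, 299]);
translate([273, 310, 307]) cube([2762, 166, 8]);


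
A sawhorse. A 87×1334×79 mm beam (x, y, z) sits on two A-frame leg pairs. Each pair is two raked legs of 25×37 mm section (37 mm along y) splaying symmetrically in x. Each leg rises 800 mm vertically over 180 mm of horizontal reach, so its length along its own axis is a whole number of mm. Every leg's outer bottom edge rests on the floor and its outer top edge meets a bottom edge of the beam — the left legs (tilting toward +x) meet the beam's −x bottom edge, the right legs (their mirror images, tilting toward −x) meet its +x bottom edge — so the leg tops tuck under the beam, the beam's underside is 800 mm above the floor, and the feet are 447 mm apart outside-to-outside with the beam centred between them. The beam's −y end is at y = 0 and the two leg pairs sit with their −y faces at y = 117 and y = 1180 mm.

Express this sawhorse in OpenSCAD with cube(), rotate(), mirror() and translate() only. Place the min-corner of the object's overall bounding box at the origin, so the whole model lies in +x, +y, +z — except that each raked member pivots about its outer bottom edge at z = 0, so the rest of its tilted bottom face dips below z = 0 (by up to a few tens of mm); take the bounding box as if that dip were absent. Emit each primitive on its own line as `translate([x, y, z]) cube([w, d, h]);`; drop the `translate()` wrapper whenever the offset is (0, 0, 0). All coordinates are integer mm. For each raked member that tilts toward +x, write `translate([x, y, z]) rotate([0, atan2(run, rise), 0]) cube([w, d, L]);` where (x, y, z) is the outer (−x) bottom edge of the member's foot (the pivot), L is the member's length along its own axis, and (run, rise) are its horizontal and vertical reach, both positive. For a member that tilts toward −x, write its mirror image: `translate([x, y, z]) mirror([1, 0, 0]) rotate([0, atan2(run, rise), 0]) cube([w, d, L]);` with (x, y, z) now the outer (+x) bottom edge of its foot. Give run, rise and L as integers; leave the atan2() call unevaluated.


translate([180, 0, 800]) cube([87, 1334, 79]);
translate([0, 117, 0]) rotate([0, atan2(180, 800), 0]) cube([25, 37, 820]);
translate([447, 117, 0]) mirror([1, 0, 0]) rotate([0, atan2(180, 800), 0]) cube([25, 37, 820]);
translate([0, 1180, 0]) rotate([0, atan2(180, 800), 0]) cube([25, 37, 820]);
translate([447, 1180, 0]) mirror([1, 0, 0]) rotate([0, atan2(180, 800), 0]) cube([25, 37, 820]);


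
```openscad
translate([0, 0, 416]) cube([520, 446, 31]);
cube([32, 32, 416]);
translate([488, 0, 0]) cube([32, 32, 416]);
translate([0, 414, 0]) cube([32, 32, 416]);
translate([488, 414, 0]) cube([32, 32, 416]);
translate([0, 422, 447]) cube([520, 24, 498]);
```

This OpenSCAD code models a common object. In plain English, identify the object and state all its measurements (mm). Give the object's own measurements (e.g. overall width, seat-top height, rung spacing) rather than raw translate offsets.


A chair. The seat is a 520×446×31 mm slab with its top at z = 447 mm, on four 32×32 mm corner legs (flush with the seat edges, standing on z = 0). A flat backrest 24 mm thick, 498 mm tall, spans the full seat width and rises from the seat top along its +y edge, rear face flush with the rear of the seat.


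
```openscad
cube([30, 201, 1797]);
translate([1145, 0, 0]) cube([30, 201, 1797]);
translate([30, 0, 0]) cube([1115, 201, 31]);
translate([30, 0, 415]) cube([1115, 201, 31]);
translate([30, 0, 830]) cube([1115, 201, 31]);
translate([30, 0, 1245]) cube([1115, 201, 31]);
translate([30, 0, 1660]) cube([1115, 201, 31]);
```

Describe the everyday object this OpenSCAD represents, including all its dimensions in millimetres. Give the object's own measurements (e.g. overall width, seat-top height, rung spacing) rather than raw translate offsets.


An open bookshelf. Two side panels, each 30 mm thick, 201 mm deep and 1797 mm tall, stand 1175 mm apart (outside-to-outside). Between them sit 5 shelves, each 31 mm thick and 201 mm deep, spanning the full gap between the sides. The bottom shelf rests on the floor (its underside at z = 0) and the clear gap between one shelf's top and the next shelf's underside is 384 mm.


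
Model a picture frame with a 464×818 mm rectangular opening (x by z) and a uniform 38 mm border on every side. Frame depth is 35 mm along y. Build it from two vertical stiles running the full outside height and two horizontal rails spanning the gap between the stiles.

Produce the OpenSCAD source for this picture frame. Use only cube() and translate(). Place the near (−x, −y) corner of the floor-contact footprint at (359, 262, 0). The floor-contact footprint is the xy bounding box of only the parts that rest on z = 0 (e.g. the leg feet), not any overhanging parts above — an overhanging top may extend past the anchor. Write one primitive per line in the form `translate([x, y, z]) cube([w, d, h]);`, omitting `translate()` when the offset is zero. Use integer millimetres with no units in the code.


translate([359, 262, 0]) cube([38, 35, 894]);
translate([861, 262, 0]) cube([38, 35, 894]);
translate([397, 262, 0]) cube([464, 35, 38]);
translate([397, 262, 856]) cube([464, 35, 38]);


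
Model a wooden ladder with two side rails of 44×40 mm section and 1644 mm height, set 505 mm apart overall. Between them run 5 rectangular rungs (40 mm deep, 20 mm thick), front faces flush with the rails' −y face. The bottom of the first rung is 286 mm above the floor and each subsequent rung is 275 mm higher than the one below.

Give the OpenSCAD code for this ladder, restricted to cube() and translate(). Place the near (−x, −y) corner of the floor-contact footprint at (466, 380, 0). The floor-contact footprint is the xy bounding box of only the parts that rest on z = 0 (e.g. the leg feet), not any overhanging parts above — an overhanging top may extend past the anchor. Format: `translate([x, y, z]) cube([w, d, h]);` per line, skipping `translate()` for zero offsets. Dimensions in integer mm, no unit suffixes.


translate([466, 380, 0]) cube([44, 40, 1644]);
translate([927, 380, 0]) cube([44, 40, 1644]);
translate([510, 380, 286]) cube([417, 40, 20]);
translate([510, 380, 561]) cube([417, 40, 20]);
translate([510, 380, 836]) cube([417, 40, 20]);
translate([510, 380, 1111]) cube([417, 40, 20]);
translate([510, 380, 1386]) cube([417, 40, 20]);


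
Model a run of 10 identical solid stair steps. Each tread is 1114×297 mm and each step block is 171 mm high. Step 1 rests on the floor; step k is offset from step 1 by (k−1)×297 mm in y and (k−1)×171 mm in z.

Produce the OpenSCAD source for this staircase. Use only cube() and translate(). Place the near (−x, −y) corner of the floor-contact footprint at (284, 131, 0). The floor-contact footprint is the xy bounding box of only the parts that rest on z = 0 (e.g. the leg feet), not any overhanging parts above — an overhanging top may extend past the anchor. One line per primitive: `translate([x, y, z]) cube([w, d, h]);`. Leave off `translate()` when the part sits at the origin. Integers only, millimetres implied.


translate([284, 131, 0]) cube([1114, 297, 171]);
translate([284, 428, 171]) cube([1114, 297, 171]);
translate([284, 725, 342]) cube([1114, 297, 171]);
translate([284, 1022, 513]) cube([1114, 297, 171]);
translate([284, 1319, 684]) cube([1114, 297, 171]);
translate([284, 1616, 855]) cube([1114, 297, 171]);
translate([284, 1913, 1026]) cube([1114, 297, 171]);
translate([284, 2210, 1197]) cube([1114, 297, 171]);
translate([284, 2507, 1368]) cube([1114, 297, 171]);
translate([284, 2804, 1539]) cube([1114, 297, 171]);


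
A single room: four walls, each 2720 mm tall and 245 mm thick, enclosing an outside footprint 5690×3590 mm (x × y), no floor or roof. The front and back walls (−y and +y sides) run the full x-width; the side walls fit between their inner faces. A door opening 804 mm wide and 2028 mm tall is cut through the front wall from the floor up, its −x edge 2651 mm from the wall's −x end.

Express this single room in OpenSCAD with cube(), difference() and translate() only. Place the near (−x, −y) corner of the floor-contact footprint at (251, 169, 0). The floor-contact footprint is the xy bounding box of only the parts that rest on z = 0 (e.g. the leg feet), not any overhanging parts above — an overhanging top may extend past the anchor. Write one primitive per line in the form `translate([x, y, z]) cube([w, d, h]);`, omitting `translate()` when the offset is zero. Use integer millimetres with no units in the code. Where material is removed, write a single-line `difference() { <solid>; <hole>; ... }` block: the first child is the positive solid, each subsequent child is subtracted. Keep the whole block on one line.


difference() { translate([251, 169, 0]) cube([5690, 245, 2720]); translate([2902, 169, 0]) cube([804, 245, 2028]); }
translate([251, 3514, 0]) cube([5690, 245, 2720]);
translate([251, 414, 0]) cube([245, 3100, 2720]);
translate([5696, 414, 0]) cube([245, 3100, 2720]);


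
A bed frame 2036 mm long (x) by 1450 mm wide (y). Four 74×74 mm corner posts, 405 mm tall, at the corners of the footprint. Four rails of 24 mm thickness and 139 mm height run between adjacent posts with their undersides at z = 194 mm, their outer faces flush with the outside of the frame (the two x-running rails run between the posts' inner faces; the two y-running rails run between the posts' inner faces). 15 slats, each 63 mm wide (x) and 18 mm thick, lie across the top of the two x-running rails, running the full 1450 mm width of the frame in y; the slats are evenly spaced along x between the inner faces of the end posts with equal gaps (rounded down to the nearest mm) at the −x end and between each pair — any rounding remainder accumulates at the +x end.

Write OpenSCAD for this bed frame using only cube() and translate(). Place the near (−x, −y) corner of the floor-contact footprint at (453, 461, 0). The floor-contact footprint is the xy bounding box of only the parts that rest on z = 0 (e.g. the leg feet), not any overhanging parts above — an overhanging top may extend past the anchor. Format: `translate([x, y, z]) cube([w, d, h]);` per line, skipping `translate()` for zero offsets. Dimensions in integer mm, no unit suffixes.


translate([453, 461, 0]) cube([74, 74, 405]);
translate([453, 1837, 0]) cube([74, 74, 405]);
translate([2415, 461, 0]) cube([74, 74, 405]);
translate([2415, 1837, 0]) cube([74, 74, 405]);
translate([527, 461, 194]) cube([1888, 24, 139]);
translate([527, 1887, 194]) cube([1888, 24, 139]);
translate([453, 535, 194]) cube([24, 1302, 139]);
translate([2465, 535, 194]) cube([24, 1302, 139]);
translate([585, 461, 333]) cube([63, 1450, 18]);
translate([706, 461, 333]) cube([63, 1450, 18]);
translate([827, 461, 333]) cube([63, 1450, 18]);
translate([948, 461, 333]) cube([63, 1450, 18]);
translate([1069, 461, 333]) cube([63, 1450, 18]);
translate([1190, 461, 333]) cube([63, 1450, 18]);
translate([1311, 461, 333]) cube([63, 1450, 18]);
translate([1432, 461, 333]) cube([63, 1450, 18]);
translate([1553, 461, 333]) cube([63, 1450, 18]);
translate([1674, 461, 333]) cube([63, 1450, 18]);
translate([1795, 461, 333]) cube([63, 1450, 18]);
translate([1916, 461, 333]) cube([63, 1450, 18]);
translate([2037, 461, 333]) cube([63, 1450, 18]);
translate([2158, 461, 333]) cube([63, 1450, 18]);
translate([2279, 461, 333]) cube([63, 1450, 18]);


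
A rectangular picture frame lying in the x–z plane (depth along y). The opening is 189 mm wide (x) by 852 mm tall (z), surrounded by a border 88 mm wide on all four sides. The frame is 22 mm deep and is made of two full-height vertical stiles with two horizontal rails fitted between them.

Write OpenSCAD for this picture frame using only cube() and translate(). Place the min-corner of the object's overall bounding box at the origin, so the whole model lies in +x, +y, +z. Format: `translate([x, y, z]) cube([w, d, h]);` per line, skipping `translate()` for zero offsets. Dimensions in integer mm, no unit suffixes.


cube([88, 22, 1028]);
translate([277, 0, 0]) cube([88, 22, 1028]);
translate([88, 0, 0]) cube([189, 22, 88]);
translate([88, 0, 940]) cube([189, 22, 88]);


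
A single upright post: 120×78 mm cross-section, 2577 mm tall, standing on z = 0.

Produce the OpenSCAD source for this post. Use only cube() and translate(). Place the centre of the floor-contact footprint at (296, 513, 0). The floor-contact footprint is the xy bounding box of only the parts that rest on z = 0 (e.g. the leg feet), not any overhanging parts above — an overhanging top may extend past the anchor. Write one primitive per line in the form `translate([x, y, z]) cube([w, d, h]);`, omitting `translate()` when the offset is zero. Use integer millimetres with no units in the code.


translate([236, 474, 0]) cube([120, 78, 2577]);


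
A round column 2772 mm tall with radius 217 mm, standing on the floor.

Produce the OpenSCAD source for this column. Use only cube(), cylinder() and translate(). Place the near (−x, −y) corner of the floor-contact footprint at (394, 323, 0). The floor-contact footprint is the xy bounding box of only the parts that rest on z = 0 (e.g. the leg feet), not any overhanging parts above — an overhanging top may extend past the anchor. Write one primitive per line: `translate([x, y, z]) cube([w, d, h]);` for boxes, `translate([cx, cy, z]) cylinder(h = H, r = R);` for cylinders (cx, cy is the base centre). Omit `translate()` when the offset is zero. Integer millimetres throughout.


translate([611, 540, 0]) cylinder(h = 2772, r = 217);


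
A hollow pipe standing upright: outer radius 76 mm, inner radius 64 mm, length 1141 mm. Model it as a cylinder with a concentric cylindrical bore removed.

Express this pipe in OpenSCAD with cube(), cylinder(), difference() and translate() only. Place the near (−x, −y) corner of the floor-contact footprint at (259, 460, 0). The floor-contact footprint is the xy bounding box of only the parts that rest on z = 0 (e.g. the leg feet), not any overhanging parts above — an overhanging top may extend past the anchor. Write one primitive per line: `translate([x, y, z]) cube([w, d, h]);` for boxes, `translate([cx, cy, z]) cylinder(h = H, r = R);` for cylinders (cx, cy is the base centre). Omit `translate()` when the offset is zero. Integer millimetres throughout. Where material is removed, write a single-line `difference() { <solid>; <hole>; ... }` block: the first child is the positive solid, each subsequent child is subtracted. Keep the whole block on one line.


difference() { translate([335, 536, 0]) cylinder(h = 1141, r = 76); translate([335, 536, 0]) cylinder(h = 1141, r = 64); }


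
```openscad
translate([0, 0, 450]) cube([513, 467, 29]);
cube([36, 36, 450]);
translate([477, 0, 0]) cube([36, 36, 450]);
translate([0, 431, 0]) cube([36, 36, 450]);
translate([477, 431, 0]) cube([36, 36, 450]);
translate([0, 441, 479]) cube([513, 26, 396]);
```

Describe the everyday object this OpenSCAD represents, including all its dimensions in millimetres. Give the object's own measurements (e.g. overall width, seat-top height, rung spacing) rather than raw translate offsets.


A chair. The seat is a 513×467×29 mm slab with its top at z = 479 mm, on four 36×36 mm corner legs (flush with the seat edges, standing on z = 0). A flat backrest 26 mm thick, 396 mm tall, spans the full seat width and rises from the seat top along its +y edge, rear face flush with the rear of the seat.


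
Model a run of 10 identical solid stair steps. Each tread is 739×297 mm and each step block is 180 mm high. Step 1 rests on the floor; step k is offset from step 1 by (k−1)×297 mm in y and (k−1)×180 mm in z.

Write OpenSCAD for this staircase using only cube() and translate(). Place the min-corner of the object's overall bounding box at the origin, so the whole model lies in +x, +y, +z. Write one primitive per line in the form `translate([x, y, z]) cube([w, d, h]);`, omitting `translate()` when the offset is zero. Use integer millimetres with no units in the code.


cube([739, 297, 180]);
translate([0, 297, 180]) cube([739, 297, 180]);
translate([0, 594, 360]) cube([739, 297, 180]);
translate([0, 891, 540]) cube([739, 297, 180]);
translate([0, 1188, 720]) cube([739, 297, 180]);
translate([0, 1485, 900]) cube([739, 297, 180]);
translate([0, 1782, 1080]) cube([739, 297, 180]);
translate([0, 2079, 1260]) cube([739, 297, 180]);
translate([0, 2376, 1440]) cube([739, 297, 180]);
translate([0, 2673, 1620]) cube([739, 297, 180]);


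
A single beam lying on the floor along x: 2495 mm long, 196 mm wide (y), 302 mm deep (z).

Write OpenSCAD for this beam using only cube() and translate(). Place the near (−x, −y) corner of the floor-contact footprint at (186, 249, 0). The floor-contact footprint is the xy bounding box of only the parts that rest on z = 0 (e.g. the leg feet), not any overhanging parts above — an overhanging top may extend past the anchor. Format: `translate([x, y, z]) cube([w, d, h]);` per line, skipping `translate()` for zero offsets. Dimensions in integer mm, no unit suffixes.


translate([186, 249, 0]) cube([2495, 196, 302]);


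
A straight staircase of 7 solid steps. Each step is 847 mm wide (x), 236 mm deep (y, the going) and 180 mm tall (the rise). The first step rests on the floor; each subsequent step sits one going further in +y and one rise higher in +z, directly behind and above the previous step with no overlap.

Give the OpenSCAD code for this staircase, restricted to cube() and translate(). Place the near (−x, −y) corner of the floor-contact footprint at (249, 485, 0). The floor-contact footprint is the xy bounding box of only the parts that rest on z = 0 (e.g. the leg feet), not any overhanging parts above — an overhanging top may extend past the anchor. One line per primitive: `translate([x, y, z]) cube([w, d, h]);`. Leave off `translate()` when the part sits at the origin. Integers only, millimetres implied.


translate([249, 485, 0]) cube([847, 236, 180]);
translate([249, 721, 180]) cube([847, 236, 180]);
translate([249, 957, 360]) cube([847, 236, 180]);
translate([249, 1193, 540]) cube([847, 236, 180]);
translate([249, 1429, 720]) cube([847, 236, 180]);
translate([249, 1665, 900]) cube([847, 236, 180]);
translate([249, 1901, 1080]) cube([847, 236, 180]);


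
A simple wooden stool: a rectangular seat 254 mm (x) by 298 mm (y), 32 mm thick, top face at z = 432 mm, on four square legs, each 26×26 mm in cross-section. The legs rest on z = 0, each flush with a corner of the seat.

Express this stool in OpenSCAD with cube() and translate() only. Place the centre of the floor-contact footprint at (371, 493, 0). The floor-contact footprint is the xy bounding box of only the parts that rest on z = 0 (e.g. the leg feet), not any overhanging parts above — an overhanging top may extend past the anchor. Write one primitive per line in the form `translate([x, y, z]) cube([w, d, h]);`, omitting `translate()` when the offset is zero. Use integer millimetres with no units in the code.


// leg_h = 432 - 32 = 400
translate([244, 344, 400]) cube([254, 298, 32]);
translate([244, 344, 0]) cube([26, 26, 400]);
translate([472, 344, 0]) cube([26, 26, 400]);
translate([244, 616, 0]) cube([26, 26, 400]);
translate([472, 616, 0]) cube([26, 26, 400]);
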